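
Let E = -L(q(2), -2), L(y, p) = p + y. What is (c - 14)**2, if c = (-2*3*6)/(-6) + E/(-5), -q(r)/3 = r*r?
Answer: 2916/25 ≈ 116.64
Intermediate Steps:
q(r) = -3*r**2 (q(r) = -3*r*r = -3*r**2)
E = 14 (E = -(-2 - 3*2**2) = -(-2 - 3*4) = -(-2 - 12) = -1*(-14) = 14)
c = 16/5 (c = (-2*3*6)/(-6) + 14/(-5) = -6*6*(-1/6) + 14*(-1/5) = -36*(-1/6) - 14/5 = 6 - 14/5 = 16/5 ≈ 3.2000)
(c - 14)**2 = (16/5 - 14)**2 = (-54/5)**2 = 2916/25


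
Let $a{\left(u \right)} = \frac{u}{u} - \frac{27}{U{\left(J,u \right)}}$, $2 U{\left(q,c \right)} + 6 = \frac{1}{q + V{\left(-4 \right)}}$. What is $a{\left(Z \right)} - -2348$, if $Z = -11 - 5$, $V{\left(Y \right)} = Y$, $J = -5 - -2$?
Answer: $\frac{101385}{43} \approx 2357.8$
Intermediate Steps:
$J = -3$ ($J = -5 + 2 = -3$)
$Z = -16$
$U{\left(q,c \right)} = -3 + \frac{1}{2 \left(-4 + q\right)}$ ($U{\left(q,c \right)} = -3 + \frac{1}{2 \left(q - 4\right)} = -3 + \frac{1}{2 \left(-4 + q\right)}$)
$a{\left(u \right)} = \frac{421}{43}$ ($a{\left(u \right)} = \frac{u}{u} - \frac{27}{\frac{1}{2} \frac{1}{-4 - 3} \left(25 - -18\right)} = 1 - \frac{27}{\frac{1}{2} \frac{1}{-7} \left(25 + 18\right)} = 1 - \frac{27}{\frac{1}{2} \left(- \frac{1}{7}\right) 43} = 1 - \frac{27}{- \frac{43}{14}} = 1 - - \frac{378}{43} = 1 + \frac{378}{43} = \frac{421}{43}$)
$a{\left(Z \right)} - -2348 = \frac{421}{43} - -2348 = \frac{421}{43} + 2348 = \frac{101385}{43}$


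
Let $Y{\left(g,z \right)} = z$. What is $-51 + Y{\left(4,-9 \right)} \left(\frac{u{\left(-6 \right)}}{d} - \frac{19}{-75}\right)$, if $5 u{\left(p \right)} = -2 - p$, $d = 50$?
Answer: $- \frac{6678}{125} \approx -53.424$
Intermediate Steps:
$u{\left(p \right)} = - \frac{2}{5} - \frac{p}{5}$ ($u{\left(p \right)} = \frac{-2 - p}{5} = - \frac{2}{5} - \frac{p}{5}$)
$-51 + Y{\left(4,-9 \right)} \left(\frac{u{\left(-6 \right)}}{d} - \frac{19}{-75}\right) = -51 - 9 \left(\frac{- \frac{2}{5} - - \frac{6}{5}}{50} - \frac{19}{-75}\right) = -51 - 9 \left(\left(- \frac{2}{5} + \frac{6}{5}\right) \frac{1}{50} - - \frac{19}{75}\right) = -51 - 9 \left(\frac{4}{5} \cdot \frac{1}{50} + \frac{19}{75}\right) = -51 - 9 \left(\frac{2}{125} + \frac{19}{75}\right) = -51 - \frac{303}{125} = - \frac{6678}{125}$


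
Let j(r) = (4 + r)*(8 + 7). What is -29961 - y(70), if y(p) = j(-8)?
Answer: -29901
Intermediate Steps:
j(r) = 60 + 15*r (j(r) = (4 + r)*15 = 60 + 15*r)
y(p) = -60 (y(p) = 60 + 15*(-8) = 60 - 120 = -60)
-29961 - y(70) = -29961 - 1*(-60) = -29961 + 60 = -29901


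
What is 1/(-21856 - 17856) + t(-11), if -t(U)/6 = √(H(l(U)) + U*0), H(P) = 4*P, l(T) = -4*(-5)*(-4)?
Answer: -1/39712 - 48*I*√5 ≈ -2.5181e-5 - 107.33*I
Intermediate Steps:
l(T) = -80 (l(T) = 20*(-4) = -80)
t(U) = -48*I*√5 (t(U) = -6*√(4*(-80) + U*0) = -6*√(-320 + 0) = -48*I*√5)
1/(-21856 - 17856) + t(-11) = 1/(-21856 - 17856) - 48*I*√5 = 1/(-39712) - 48*I*√5 = -1/39712 - 48*I*√5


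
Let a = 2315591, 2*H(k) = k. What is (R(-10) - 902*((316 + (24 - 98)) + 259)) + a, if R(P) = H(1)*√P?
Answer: 1863689 + I*√10/2 ≈ 1.8637e+6 + 1.5811*I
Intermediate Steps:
H(k) = k/2
R(P) = √P/2 (R(P) = ((½)*1)*√P = √P/2)
(R(-10) - 902*((316 + (24 - 98)) + 259)) + a = (√(-10)/2 - 902*((316 + (24 - 98)) + 259)) + 2315591 = ((I*√10)/2 - 902*((316 - 74) + 259)) + 2315591 = (I*√10/2 - 902*(242 + 259)) + 2315591 = (I*√10/2 - 902*501) + 2315591 = (I*√10/2 - 451902) + 2315591 = (-451902 + I*√10/2) + 2315591 = 1863689 + I*√10/2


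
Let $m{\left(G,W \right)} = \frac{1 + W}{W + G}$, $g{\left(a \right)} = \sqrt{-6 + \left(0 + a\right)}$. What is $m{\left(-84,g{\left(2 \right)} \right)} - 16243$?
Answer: $- \frac{5733783}{353} - \frac{17 i}{706} \approx -16243.0 - 0.024079 i$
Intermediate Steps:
$g{\left(a \right)} = \sqrt{-6 + a}$
$m{\left(G,W \right)} = \frac{1 + W}{G + W}$
$m{\left(-84,g{\left(2 \right)} \right)} - 16243 = \frac{1 + \sqrt{-6 + 2}}{-84 + \sqrt{-6 + 2}} - 16243 = \frac{1 + \sqrt{-4}}{-84 + \sqrt{-4}} - 16243 = \frac{1 + 2 i}{-84 + 2 i} - 16243 = \frac{-84 - 2 i}{7060} \left(1 + 2 i\right) - 16243 = \frac{\left(1 + 2 i\right) \left(-84 - 2 i\right)}{7060} - 16243 = -16243 + \frac{\left(1 + 2 i\right) \left(-84 - 2 i\right)}{7060}$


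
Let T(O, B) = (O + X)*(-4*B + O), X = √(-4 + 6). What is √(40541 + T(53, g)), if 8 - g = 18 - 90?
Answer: √(26390 - 267*√2) ≈ 161.28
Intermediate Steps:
g = 80 (g = 8 - (18 - 90) = 8 - 1*(-72) = 8 + 72 = 80)
X = √2 ≈ 1.4142
T(O, B) = (O + √2)*(O - 4*B) (T(O, B) = (O + √2)*(-4*B + O) = (O + √2)*(O - 4*B))
√(40541 + T(53, g)) = √(40541 + (53² + 53*√2 - 4*80*53 - 4*80*√2)) = √(40541 + (2809 + 53*√2 - 16960 - 320*√2)) = √(40541 + (-14151 - 267*√2)) = √(26390 - 267*√2)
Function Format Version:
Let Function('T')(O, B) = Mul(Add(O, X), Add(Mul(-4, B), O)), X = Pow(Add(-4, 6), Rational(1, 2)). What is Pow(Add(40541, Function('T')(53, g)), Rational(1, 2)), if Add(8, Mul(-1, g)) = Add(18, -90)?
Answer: Pow(Add(26390, Mul(-267, Pow(2, Rational(1, 2)))), Rational(1, 2)) ≈ 161.28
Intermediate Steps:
g = 80 (g = Add(8, Mul(-1, Add(18, -90))) = Add(8, Mul(-1, -72)) = Add(8, 72) = 80)
X = Pow(2, Rational(1, 2)) ≈ 1.4142
Function('T')(O, B) = Mul(Add(O, Pow(2, Rational(1, 2))), Add(O, Mul(-4, B))) (Function('T')(O, B) = Mul(Add(O, Pow(2, Rational(1, 2))), Add(Mul(-4, B), O)) = Mul(Add(O, Pow(2, Rational(1, 2))), Add(O, Mul(-4, B))))
Pow(Add(40541, Function('T')(53, g)), Rational(1, 2)) = Pow(Add(40541, Add(Pow(53, 2), Mul(53, Pow(2, Rational(1, 2))), Mul(-4, 80, 53), Mul(-4, 80, Pow(2, Rational(1, 2))))), Rational(1, 2)) = Pow(Add(40541, Add(2809, Mul(53, Pow(2, Rational(1, 2))), -16960, Mul(-320, Pow(2, Rational(1, 2))))), Rational(1, 2)) = Pow(Add(40541, Add(-14151, Mul(-267, Pow(2, Rational(1, 2))))), Rational(1, 2)) = Pow(Add(26390, Mul(-267, Pow(2, Rational(1, 2)))), Rational(1, 2))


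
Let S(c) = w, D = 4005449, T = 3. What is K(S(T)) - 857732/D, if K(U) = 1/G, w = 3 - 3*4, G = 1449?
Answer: -176978317/829127943 ≈ -0.21345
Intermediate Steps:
w = -9 (w = 3 - 12 = -9)
S(c) = -9
K(U) = 1/1449
K(S(T)) - 857732/D = 1/1449 - 857732/4005449 = -176978317/829127943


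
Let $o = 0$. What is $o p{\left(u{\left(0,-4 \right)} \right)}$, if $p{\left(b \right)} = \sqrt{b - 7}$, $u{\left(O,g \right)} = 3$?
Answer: $0$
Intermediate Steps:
$p{\left(b \right)} = \sqrt{-7 + b}$
$o p{\left(u{\left(0,-4 \right)} \right)} = 0 \sqrt{-7 + 3} = 0 \sqrt{-4} = 0 \cdot 2 i = 0$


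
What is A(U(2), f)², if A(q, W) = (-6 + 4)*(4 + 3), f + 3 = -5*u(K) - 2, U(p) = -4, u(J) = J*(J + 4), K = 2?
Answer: 196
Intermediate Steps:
u(J) = J*(4 + J)
f = -65 (f = -3 + (-10*(4 + 2) - 2) = -3 + (-10*6 - 2) = -3 + (-5*12 - 2) = -3 + (-60 - 2) = -3 - 62 = -65)
A(q, W) = -14 (A(q, W) = -2*7 = -14)
A(U(2), f)² = (-14)² = 196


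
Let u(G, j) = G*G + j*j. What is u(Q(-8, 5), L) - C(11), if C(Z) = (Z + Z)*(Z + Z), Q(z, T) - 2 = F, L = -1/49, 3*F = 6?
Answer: -1123667/2401 ≈ -468.00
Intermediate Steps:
F = 2 (F = (⅓)*6 = 2)
L = -1/49 (L = -1*1/49 = -1/49 ≈ -0.020408)
Q(z, T) = 4 (Q(z, T) = 2 + 2 = 4)
u(G, j) = G² + j²
C(Z) = 4*Z² (C(Z) = (2*Z)*(2*Z) = 4*Z²)
u(Q(-8, 5), L) - C(11) = (4² + (-1/49)²) - 4*11² = (16 + 1/2401) - 4*121 = 38417/2401 - 1*484 = 38417/2401 - 484 = -1123667/2401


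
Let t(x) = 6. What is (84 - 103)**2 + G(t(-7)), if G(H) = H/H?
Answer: 362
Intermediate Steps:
G(H) = 1
(84 - 103)**2 + G(t(-7)) = (84 - 103)**2 + 1 = (-19)**2 + 1 = 361 + 1 = 362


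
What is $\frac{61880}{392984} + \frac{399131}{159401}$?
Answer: $\frac{20839478848}{7830255323} \approx 2.6614$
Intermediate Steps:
$\frac{61880}{392984} + \frac{399131}{159401} = 61880 \cdot \frac{1}{392984} + 399131 \cdot \frac{1}{159401} = \frac{7735}{49123} + \frac{399131}{159401} = \frac{20839478848}{7830255323}$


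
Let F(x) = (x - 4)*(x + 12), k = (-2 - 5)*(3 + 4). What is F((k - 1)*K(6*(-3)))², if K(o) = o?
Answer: 667737391104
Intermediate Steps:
k = -49 (k = -7*7 = -49)
F(x) = (-4 + x)*(12 + x)
F((k - 1)*K(6*(-3)))² = (-48 + ((-49 - 1)*(6*(-3)))² + 8*((-49 - 1)*(6*(-3))))² = (-48 + (-50*(-18))² + 8*(-50*(-18)))² = (-48 + 900² + 8*900)² = (-48 + 810000 + 7200)² = 817152² = 667737391104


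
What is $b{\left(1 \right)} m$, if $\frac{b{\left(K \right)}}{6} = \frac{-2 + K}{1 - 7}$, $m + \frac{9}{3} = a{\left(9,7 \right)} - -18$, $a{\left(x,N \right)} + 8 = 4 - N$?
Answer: $4$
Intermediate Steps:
$a{\left(x,N \right)} = -4 - N$ ($a{\left(x,N \right)} = -8 - \left(-4 + N\right) = -4 - N$)
$m = 4$ ($m = -3 - -7 = -3 + \left(\left(-4 - 7\right) + 18\right) = -3 + \left(-11 + 18\right) = -3 + 7 = 4$)
$b{\left(K \right)} = 2 - K$ ($b{\left(K \right)} = 6 \frac{-2 + K}{1 - 7} = 6 \frac{-2 + K}{-6} = 6 \left(-2 + K\right) \left(- \frac{1}{6}\right) = 6 \left(\frac{1}{3} - \frac{K}{6}\right) = 2 - K$)
$b{\left(1 \right)} m = \left(2 - 1\right) 4 = 1 \cdot 4 = 4$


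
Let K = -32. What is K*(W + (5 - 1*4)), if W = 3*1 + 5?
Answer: -288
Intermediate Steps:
W = 8 (W = 3 + 5 = 8)
K*(W + (5 - 1*4)) = -32*(8 + (5 - 1*4)) = -32*(8 + (5 - 4)) = -32*(8 + 1) = -32*9 = -288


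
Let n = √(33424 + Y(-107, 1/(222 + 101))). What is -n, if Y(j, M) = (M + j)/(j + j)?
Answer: -33988*√34561/34561 ≈ -182.82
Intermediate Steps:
Y(j, M) = (M + j)/(2*j) (Y(j, M) = (M + j)/((2*j)) = (M + j)*(1/(2*j)) = (M + j)/(2*j))
n = 33988*√34561/34561 (n = √(33424 + (½)*(1/(222 + 101) - 107)/(-107)) = √(33424 + (½)*(-1/107)*(1/323 - 107)) = √(33424 + (½)*(-1/107)*(-34560/323)) = √(33424 + 17280/34561) = √(1155184144/34561) = 33988*√34561/34561 ≈ 182.82)
-n = -33988*√34561/34561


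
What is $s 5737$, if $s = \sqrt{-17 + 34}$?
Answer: $5737 \sqrt{17} \approx 23654.0$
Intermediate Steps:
$s = \sqrt{17} \approx 4.1231$
$s 5737 = \sqrt{17} \cdot 5737 = 5737 \sqrt{17}$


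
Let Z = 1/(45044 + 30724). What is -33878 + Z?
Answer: -2566868303/75768 ≈ -33878.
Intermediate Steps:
Z = 1/75768 ≈ 1.3198e-5
-33878 + Z = -33878 + 1/75768 = -2566868303/75768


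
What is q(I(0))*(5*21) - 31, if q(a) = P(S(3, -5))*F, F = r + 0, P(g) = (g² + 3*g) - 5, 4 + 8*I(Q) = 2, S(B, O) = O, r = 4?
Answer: 2069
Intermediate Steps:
I(Q) = -¼ (I(Q) = -½ + (⅛)*2 = -½ + ¼ = -¼)
P(g) = -5 + g² + 3*g
F = 4 (F = 4 + 0 = 4)
q(a) = 20 (q(a) = (-5 + (-5)² + 3*(-5))*4 = (-5 + 25 - 15)*4 = 5*4 = 20)
q(I(0))*(5*21) - 31 = 20*(5*21) - 31 = 20*105 - 31 = 2100 - 31 = 2069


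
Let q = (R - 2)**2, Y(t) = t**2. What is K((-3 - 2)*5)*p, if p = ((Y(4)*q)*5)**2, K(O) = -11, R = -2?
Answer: -18022400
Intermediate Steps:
q = 16 (q = (-2 - 2)**2 = (-4)**2 = 16)
p = 1638400 (p = ((4**2*16)*5)**2 = ((16*16)*5)**2 = (256*5)**2 = 1280**2 = 1638400)
K((-3 - 2)*5)*p = -11*1638400 = -18022400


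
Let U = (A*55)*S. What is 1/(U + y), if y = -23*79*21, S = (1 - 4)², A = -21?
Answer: -1/48552 ≈ -2.0596e-5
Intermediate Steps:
S = 9 (S = (-3)² = 9)
y = -38157 (y = -1817*21 = -38157)
U = -10395 (U = -21*55*9 = -1155*9 = -10395)
1/(U + y) = 1/(-10395 - 38157) = 1/(-48552) = -1/48552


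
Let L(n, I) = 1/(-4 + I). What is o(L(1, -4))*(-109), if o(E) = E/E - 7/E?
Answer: -6213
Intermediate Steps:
o(E) = 1 - 7/E
o(L(1, -4))*(-109) = ((-7 + 1/(-4 - 4))/(1/(-4 - 4)))*(-109) = ((-7 + 1/(-8))/(1/(-8)))*(-109) = ((-7 - 1/8)/(-1/8))*(-109) = -8*(-57/8)*(-109) = 57*(-109) = -6213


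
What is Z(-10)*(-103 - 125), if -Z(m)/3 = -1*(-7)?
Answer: 4788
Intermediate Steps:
Z(m) = -21 (Z(m) = -(-3)*(-7) = -3*7 = -21)
Z(-10)*(-103 - 125) = -21*(-103 - 125) = -21*(-228) = 4788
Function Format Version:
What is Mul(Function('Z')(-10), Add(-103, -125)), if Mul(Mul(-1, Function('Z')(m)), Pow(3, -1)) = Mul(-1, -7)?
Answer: 4788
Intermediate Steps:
Function('Z')(m) = -21 (Function('Z')(m) = Mul(-3, Mul(-1, -7)) = Mul(-3, 7) = -21)
Mul(Function('Z')(-10), Add(-103, -125)) = Mul(-21, Add(-103, -125)) = Mul(-21, -228) = 4788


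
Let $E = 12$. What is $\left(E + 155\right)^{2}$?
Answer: $27889$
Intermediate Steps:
$\left(E + 155\right)^{2} = \left(12 + 155\right)^{2} = 167^{2} = 27889$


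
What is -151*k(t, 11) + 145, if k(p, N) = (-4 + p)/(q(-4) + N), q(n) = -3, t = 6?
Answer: 429/4 ≈ 107.25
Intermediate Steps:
k(p, N) = (-4 + p)/(-3 + N)
-151*k(t, 11) + 145 = -151*(-4 + 6)/(-3 + 11) + 145 = -151*2/8 + 145 = -151*¼ + 145 = -151/4 + 145 = 429/4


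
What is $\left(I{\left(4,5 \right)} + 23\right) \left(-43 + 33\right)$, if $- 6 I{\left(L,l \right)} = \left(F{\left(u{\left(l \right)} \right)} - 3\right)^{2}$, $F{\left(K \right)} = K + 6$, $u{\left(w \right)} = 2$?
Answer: $- \frac{565}{3} \approx -188.33$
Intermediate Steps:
$F{\left(K \right)} = 6 + K$
$I{\left(L,l \right)} = - \frac{25}{6}$ ($I{\left(L,l \right)} = - \frac{\left(\left(6 + 2\right) - 3\right)^{2}}{6} = - \frac{\left(8 - 3\right)^{2}}{6} = - \frac{5^{2}}{6} = \left(- \frac{1}{6}\right) 25 = - \frac{25}{6}$)
$\left(I{\left(4,5 \right)} + 23\right) \left(-43 + 33\right) = \left(- \frac{25}{6} + 23\right) \left(-43 + 33\right) = \frac{113}{6} \left(-10\right) = - \frac{565}{3}$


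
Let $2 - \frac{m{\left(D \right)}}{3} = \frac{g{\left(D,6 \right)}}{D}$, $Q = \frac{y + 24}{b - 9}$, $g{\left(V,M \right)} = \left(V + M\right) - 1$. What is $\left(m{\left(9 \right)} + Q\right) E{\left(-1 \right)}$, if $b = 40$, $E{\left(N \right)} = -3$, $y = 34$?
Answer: $- \frac{298}{31} \approx -9.6129$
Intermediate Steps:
$g{\left(V,M \right)} = -1 + M + V$ ($g{\left(V,M \right)} = \left(M + V\right) - 1 = -1 + M + V$)
$Q = \frac{58}{31}$ ($Q = \frac{34 + 24}{40 - 9} = \frac{58}{31} \approx 1.871$)
$m{\left(D \right)} = 6 - \frac{3 \left(5 + D\right)}{D}$ ($m{\left(D \right)} = 6 - 3 \frac{-1 + 6 + D}{D} = 6 - 3 \frac{5 + D}{D} = 6 - \frac{3 \left(5 + D\right)}{D}$)
$\left(m{\left(9 \right)} + Q\right) E{\left(-1 \right)} = \left(\left(3 - \frac{15}{9}\right) + \frac{58}{31}\right) \left(-3\right) = \left(\left(3 - \frac{5}{3}\right) + \frac{58}{31}\right) \left(-3\right) = \left(\frac{4}{3} + \frac{58}{31}\right) \left(-3\right) = \frac{298}{93} \left(-3\right) = - \frac{298}{31}$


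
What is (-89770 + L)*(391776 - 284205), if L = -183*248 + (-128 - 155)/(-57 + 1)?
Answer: -814134009711/56 ≈ -1.4538e+10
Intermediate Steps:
L = -2541221/56 (L = -45384 - 283/(-56) = -45384 - 283*(-1/56) = -45384 + 283/56 = -2541221/56 ≈ -45379.)
(-89770 + L)*(391776 - 284205) = (-89770 - 2541221/56)*(391776 - 284205) = -7568341/56*107571 = -814134009711/56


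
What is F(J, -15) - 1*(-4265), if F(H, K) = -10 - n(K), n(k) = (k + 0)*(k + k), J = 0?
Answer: 3805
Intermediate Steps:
n(k) = 2*k**2 (n(k) = k*(2*k) = 2*k**2)
F(H, K) = -10 - 2*K**2
F(J, -15) - 1*(-4265) = (-10 - 2*(-15)**2) - 1*(-4265) = (-10 - 2*225) + 4265 = (-10 - 450) + 4265 = -460 + 4265 = 3805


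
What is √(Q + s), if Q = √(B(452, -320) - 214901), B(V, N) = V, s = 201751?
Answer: √(201751 + I*√214449) ≈ 449.17 + 0.5155*I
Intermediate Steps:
Q = I*√214449 (Q = √(452 - 214901) = √(-214449) = I*√214449 ≈ 463.09*I)
√(Q + s) = √(I*√214449 + 201751) = √(201751 + I*√214449)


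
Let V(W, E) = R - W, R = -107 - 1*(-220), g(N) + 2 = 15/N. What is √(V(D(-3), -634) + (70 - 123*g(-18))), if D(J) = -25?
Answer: √2226/2 ≈ 23.590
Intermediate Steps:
g(N) = -2 + 15/N
R = 113 (R = -107 + 220 = 113)
V(W, E) = 113 - W
√(V(D(-3), -634) + (70 - 123*g(-18))) = √((113 - 1*(-25)) + (70 - 123*(-2 + 15/(-18)))) = √((113 + 25) + (70 - 123*(-2 + 15*(-1/18)))) = √(138 + (70 - 123*(-2 - ⅚))) = √(138 + (70 - 123*(-17/6))) = √(138 + (70 + 697/2)) = √(138 + 837/2) = √(1113/2) = √2226/2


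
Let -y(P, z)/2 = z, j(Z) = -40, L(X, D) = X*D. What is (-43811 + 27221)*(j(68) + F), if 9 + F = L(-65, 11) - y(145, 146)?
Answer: 7830480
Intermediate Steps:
L(X, D) = D*X
y(P, z) = -2*z
F = -432 (F = -9 + (11*(-65) - (-2)*146) = -9 + (-715 - 1*(-292)) = -9 + (-715 + 292) = -9 - 423 = -432)
(-43811 + 27221)*(j(68) + F) = (-43811 + 27221)*(-40 - 432) = -16590*(-472) = 7830480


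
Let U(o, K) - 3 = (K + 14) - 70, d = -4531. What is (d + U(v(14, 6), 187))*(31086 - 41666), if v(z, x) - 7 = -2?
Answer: 46520260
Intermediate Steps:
v(z, x) = 5 (v(z, x) = 7 - 2 = 5)
U(o, K) = -53 + K (U(o, K) = 3 + ((K + 14) - 70) = 3 + ((14 + K) - 70) = 3 + (-56 + K) = -53 + K)
(d + U(v(14, 6), 187))*(31086 - 41666) = (-4531 + (-53 + 187))*(31086 - 41666) = (-4531 + 134)*(-10580) = -4397*(-10580) = 46520260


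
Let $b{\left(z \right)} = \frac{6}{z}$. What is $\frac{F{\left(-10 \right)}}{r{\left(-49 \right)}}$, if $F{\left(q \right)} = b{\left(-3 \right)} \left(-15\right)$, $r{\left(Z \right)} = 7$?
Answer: $\frac{30}{7} \approx 4.2857$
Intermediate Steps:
$F{\left(q \right)} = 30$ ($F{\left(q \right)} = \frac{6}{-3} \left(-15\right) = 6 \left(- \frac{1}{3}\right) \left(-15\right) = \left(-2\right) \left(-15\right) = 30$)
$\frac{F{\left(-10 \right)}}{r{\left(-49 \right)}} = \frac{30}{7}$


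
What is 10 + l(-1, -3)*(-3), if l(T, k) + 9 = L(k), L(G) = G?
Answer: 46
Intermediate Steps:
l(T, k) = -9 + k
10 + l(-1, -3)*(-3) = 10 + (-9 - 3)*(-3) = 10 - 12*(-3) = 10 + 36 = 46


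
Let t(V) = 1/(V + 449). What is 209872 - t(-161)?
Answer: 60443135/288 ≈ 2.0987e+5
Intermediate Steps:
t(V) = 1/(449 + V)
209872 - t(-161) = 209872 - 1/(449 - 161) = 209872 - 1/288 = 60443135/288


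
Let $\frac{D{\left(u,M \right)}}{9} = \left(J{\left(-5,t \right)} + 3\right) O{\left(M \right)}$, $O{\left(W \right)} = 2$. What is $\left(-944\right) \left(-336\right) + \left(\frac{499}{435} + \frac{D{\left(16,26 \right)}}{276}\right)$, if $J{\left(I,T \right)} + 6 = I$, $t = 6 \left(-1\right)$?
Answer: $\frac{3173432177}{10005} \approx 3.1718 \cdot 10^{5}$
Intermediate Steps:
$t = -6$
$J{\left(I,T \right)} = -6 + I$
$D{\left(u,M \right)} = -144$ ($D{\left(u,M \right)} = 9 \left(\left(-6 - 5\right) + 3\right) 2 = 9 \left(-11 + 3\right) 2 = 9 \left(\left(-8\right) 2\right) = 9 \left(-16\right) = -144$)
$\left(-944\right) \left(-336\right) + \left(\frac{499}{435} + \frac{D{\left(16,26 \right)}}{276}\right) = \left(-944\right) \left(-336\right) + \left(\frac{499}{435} - \frac{144}{276}\right) = 317184 + \left(499 \cdot \frac{1}{435} - \frac{12}{23}\right) = 317184 + \left(\frac{499}{435} - \frac{12}{23}\right) = 317184 + \frac{6257}{10005} = \frac{3173432177}{10005}$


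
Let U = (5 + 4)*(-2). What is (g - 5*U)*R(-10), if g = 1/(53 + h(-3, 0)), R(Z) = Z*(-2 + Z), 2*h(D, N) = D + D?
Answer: 54012/5 ≈ 10802.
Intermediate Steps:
h(D, N) = D (h(D, N) = (D + D)/2 = (2*D)/2 = D)
U = -18 (U = 9*(-2) = -18)
g = 1/50 (g = 1/(53 - 3) = 1/50 ≈ 0.020000)
(g - 5*U)*R(-10) = (1/50 - 5*(-18))*(-10*(-2 - 10)) = (1/50 + 90)*(-10*(-12)) = (4501/50)*120 = 54012/5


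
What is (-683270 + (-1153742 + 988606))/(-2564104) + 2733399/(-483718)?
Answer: -1649582513997/310075814668 ≈ -5.3199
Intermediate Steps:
(-683270 + (-1153742 + 988606))/(-2564104) + 2733399/(-483718) = (-683270 - 165136)*(-1/2564104) + 2733399*(-1/483718) = -848406*(-1/2564104) - 2733399/483718 = 424203/1282052 - 2733399/483718 = -1649582513997/310075814668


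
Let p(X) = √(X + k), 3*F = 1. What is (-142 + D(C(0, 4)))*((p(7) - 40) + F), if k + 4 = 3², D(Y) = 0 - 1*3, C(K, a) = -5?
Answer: 17255/3 - 290*√3 ≈ 5249.4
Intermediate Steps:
F = ⅓ (F = (⅓)*1 = ⅓ ≈ 0.33333)
D(Y) = -3 (D(Y) = 0 - 3 = -3)
k = 5 (k = -4 + 3² = -4 + 9 = 5)
p(X) = √(5 + X) (p(X) = √(X + 5) = √(5 + X))
(-142 + D(C(0, 4)))*((p(7) - 40) + F) = (-142 - 3)*((√(5 + 7) - 40) + ⅓) = -145*((√12 - 40) + ⅓) = -145*((2*√3 - 40) + ⅓) = -145*((-40 + 2*√3) + ⅓) = -145*(-119/3 + 2*√3) = 17255/3 - 290*√3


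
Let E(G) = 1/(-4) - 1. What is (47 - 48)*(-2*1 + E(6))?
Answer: 13/4 ≈ 3.2500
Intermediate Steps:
E(G) = -5/4 (E(G) = -¼ - 1 = -5/4)
(47 - 48)*(-2*1 + E(6)) = (47 - 48)*(-2*1 - 5/4) = -(-2 - 5/4) = -1*(-13/4) = 13/4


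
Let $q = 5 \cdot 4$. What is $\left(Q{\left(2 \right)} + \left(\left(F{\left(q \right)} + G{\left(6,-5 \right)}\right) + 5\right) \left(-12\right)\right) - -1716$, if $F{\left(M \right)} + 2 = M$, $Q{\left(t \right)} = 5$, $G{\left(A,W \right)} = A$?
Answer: $1373$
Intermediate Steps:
$q = 20$
$F{\left(M \right)} = -2 + M$
$\left(Q{\left(2 \right)} + \left(\left(F{\left(q \right)} + G{\left(6,-5 \right)}\right) + 5\right) \left(-12\right)\right) - -1716 = \left(5 + \left(\left(\left(-2 + 20\right) + 6\right) + 5\right) \left(-12\right)\right) - -1716 = \left(5 + \left(\left(18 + 6\right) + 5\right) \left(-12\right)\right) + 1716 = \left(5 + \left(24 + 5\right) \left(-12\right)\right) + 1716 = \left(5 + 29 \left(-12\right)\right) + 1716 = \left(5 - 348\right) + 1716 = -343 + 1716 = 1373$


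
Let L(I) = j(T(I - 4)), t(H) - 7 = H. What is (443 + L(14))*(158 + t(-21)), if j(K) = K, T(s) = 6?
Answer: 64656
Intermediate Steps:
t(H) = 7 + H
L(I) = 6
(443 + L(14))*(158 + t(-21)) = (443 + 6)*(158 + (7 - 21)) = 449*(158 - 14) = 449*144 = 64656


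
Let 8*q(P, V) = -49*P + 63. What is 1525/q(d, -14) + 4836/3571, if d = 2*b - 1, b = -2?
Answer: 11263922/274967 ≈ 40.965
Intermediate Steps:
d = -5 (d = 2*(-2) - 1 = -4 - 1 = -5)
q(P, V) = 63/8 - 49*P/8 (q(P, V) = (-49*P + 63)/8 = (63 - 49*P)/8 = 63/8 - 49*P/8)
1525/q(d, -14) + 4836/3571 = 1525/(63/8 - 49/8*(-5)) + 4836/3571 = 1525/(63/8 + 245/8) + 4836*(1/3571) = 1525/(77/2) + 4836/3571 = 1525*(2/77) + 4836/3571 = 3050/77 + 4836/3571 = 11263922/274967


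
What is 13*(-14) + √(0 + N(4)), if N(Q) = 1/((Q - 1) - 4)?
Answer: -182 + I ≈ -182.0 + 1.0*I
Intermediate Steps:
N(Q) = 1/(-5 + Q) (N(Q) = 1/((-1 + Q) - 4) = 1/(-5 + Q))
13*(-14) + √(0 + N(4)) = 13*(-14) + √(0 + 1/(-5 + 4)) = -182 + √(0 + 1/(-1)) = -182 + √(0 - 1) = -182 + √(-1) = -182 + I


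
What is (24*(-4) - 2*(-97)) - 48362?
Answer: -48264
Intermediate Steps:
(24*(-4) - 2*(-97)) - 48362 = (-96 + 194) - 48362 = 98 - 48362 = -48264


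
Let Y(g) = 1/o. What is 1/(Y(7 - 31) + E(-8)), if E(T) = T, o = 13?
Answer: -13/103 ≈ -0.12621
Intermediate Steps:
Y(g) = 1/13
1/(Y(7 - 31) + E(-8)) = 1/(1/13 - 8) = 1/(-103/13) = -13/103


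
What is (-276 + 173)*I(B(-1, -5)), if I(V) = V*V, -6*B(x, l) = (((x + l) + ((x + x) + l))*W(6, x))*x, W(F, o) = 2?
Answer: -17407/9 ≈ -1934.1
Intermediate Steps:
B(x, l) = -x*(4*l + 6*x)/6 (B(x, l) = -((x + l) + ((x + x) + l))*2*x/6 = -((l + x) + (2*x + l))*2*x/6 = -((l + x) + (l + 2*x))*2*x/6 = -(2*l + 3*x)*2*x/6 = -(4*l + 6*x)*x/6 = -x*(4*l + 6*x)/6)
I(V) = V²
(-276 + 173)*I(B(-1, -5)) = (-276 + 173)*(-⅓*(-1)*(2*(-5) + 3*(-1)))² = -103*(-10 - 3)²/9 = -103*(-⅓*(-1)*(-13))² = -103*(-13/3)² = -103*169/9 = -17407/9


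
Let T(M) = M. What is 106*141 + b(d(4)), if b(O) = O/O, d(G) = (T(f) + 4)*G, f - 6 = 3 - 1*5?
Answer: 14947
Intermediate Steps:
f = 4 (f = 6 + (3 - 1*5) = 6 + (3 - 5) = 6 - 2 = 4)
d(G) = 8*G (d(G) = (4 + 4)*G = 8*G)
b(O) = 1
106*141 + b(d(4)) = 106*141 + 1 = 14946 + 1 = 14947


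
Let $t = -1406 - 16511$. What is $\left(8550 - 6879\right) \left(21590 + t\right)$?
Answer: $6137583$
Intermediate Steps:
$t = -17917$ ($t = -1406 - 16511 = -17917$)
$\left(8550 - 6879\right) \left(21590 + t\right) = \left(8550 - 6879\right) \left(21590 - 17917\right) = 1671 \cdot 3673 = 6137583$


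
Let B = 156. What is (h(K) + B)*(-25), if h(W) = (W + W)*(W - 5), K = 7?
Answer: -4600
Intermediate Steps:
h(W) = 2*W*(-5 + W) (h(W) = (2*W)*(-5 + W) = 2*W*(-5 + W))
(h(K) + B)*(-25) = (2*7*(-5 + 7) + 156)*(-25) = (2*7*2 + 156)*(-25) = (28 + 156)*(-25) = 184*(-25) = -4600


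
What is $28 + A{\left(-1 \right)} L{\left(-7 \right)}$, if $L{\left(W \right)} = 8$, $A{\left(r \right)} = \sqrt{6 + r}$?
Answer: $28 + 8 \sqrt{5} \approx 45.889$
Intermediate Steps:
$28 + A{\left(-1 \right)} L{\left(-7 \right)} = 28 + \sqrt{6 - 1} \cdot 8 = 28 + \sqrt{5} \cdot 8 = 28 + 8 \sqrt{5}$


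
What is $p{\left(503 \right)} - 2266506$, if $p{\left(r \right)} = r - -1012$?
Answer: $-2264991$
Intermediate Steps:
$p{\left(r \right)} = 1012 + r$ ($p{\left(r \right)} = r + 1012 = 1012 + r$)
$p{\left(503 \right)} - 2266506 = \left(1012 + 503\right) - 2266506 = 1515 - 2266506 = -2264991$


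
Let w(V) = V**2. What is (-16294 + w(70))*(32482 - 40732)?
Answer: 94000500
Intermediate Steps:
(-16294 + w(70))*(32482 - 40732) = (-16294 + 70**2)*(32482 - 40732) = (-16294 + 4900)*(-8250) = -11394*(-8250) = 94000500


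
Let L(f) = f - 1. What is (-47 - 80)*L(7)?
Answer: -762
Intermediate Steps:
L(f) = -1 + f
(-47 - 80)*L(7) = (-47 - 80)*(-1 + 7) = -127*6 = -762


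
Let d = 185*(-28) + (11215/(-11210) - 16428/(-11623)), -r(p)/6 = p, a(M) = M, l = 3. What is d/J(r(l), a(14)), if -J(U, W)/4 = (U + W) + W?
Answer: 2287688927/17666960 ≈ 129.49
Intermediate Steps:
r(p) = -6*p
d = -2287688927/441674 (d = -5180 + (11215*(-1/11210) - 16428*(-1/11623)) = -5180 + (-2243/2242 + 16428/11623) = -5180 + 182393/441674 = -2287688927/441674 ≈ -5179.6)
J(U, W) = -8*W - 4*U (J(U, W) = -4*((U + W) + W) = -4*(U + 2*W) = -8*W - 4*U)
d/J(r(l), a(14)) = -2287688927/(441674*(-8*14 - (-24)*3)) = -2287688927/(441674*(-112 - 4*(-18))) = -2287688927/(441674*(-112 + 72)) = -2287688927/441674/(-40) = -2287688927/441674*(-1/40) = 2287688927/17666960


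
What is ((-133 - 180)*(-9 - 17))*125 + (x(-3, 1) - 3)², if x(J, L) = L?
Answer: 1017254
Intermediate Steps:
((-133 - 180)*(-9 - 17))*125 + (x(-3, 1) - 3)² = ((-133 - 180)*(-9 - 17))*125 + (1 - 3)² = -313*(-26)*125 + (-2)² = 8138*125 + 4 = 1017250 + 4 = 1017254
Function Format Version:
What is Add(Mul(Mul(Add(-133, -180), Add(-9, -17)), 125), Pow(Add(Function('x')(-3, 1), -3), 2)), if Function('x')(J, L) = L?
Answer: 1017254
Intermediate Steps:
Add(Mul(Mul(Add(-133, -180), Add(-9, -17)), 125), Pow(Add(Function('x')(-3, 1), -3), 2)) = Add(Mul(Mul(Add(-133, -180), Add(-9, -17)), 125), Pow(Add(1, -3), 2)) = Add(Mul(Mul(-313, -26), 125), Pow(-2, 2)) = Add(Mul(8138, 125), 4) = Add(1017250, 4) = 1017254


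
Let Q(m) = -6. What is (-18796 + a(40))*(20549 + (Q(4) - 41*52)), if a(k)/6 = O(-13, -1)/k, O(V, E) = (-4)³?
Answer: -1731149508/5 ≈ -3.4623e+8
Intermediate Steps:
O(V, E) = -64
a(k) = -384/k (a(k) = 6*(-64/k) = -384/k)
(-18796 + a(40))*(20549 + (Q(4) - 41*52)) = (-18796 - 384/40)*(20549 + (-6 - 41*52)) = (-18796 - 384*1/40)*(20549 + (-6 - 2132)) = (-18796 - 48/5)*(20549 - 2138) = -94028/5*18411 = -1731149508/5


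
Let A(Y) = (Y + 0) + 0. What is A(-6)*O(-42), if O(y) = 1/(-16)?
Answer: 3/8 ≈ 0.37500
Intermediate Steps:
A(Y) = Y (A(Y) = Y + 0 = Y)
O(y) = -1/16
A(-6)*O(-42) = -6*(-1/16) = 3/8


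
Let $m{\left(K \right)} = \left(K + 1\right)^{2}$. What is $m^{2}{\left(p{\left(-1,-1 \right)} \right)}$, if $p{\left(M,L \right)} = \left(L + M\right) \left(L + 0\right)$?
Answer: $81$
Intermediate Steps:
$p{\left(M,L \right)} = L \left(L + M\right)$ ($p{\left(M,L \right)} = \left(L + M\right) L = L \left(L + M\right)$)
$m{\left(K \right)} = \left(1 + K\right)^{2}$
$m^{2}{\left(p{\left(-1,-1 \right)} \right)} = \left(\left(1 - \left(-1 - 1\right)\right)^{2}\right)^{2} = \left(\left(1 - -2\right)^{2}\right)^{2} = \left(\left(1 + 2\right)^{2}\right)^{2} = \left(3^{2}\right)^{2} = 9^{2} = 81$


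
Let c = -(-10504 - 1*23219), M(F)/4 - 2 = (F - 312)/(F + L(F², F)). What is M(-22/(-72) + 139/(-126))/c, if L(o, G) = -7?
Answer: 2452/490857 ≈ 0.0049953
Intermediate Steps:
M(F) = 8 + 4*(-312 + F)/(-7 + F) (M(F) = 8 + 4*((F - 312)/(F - 7)) = 8 + 4*((-312 + F)/(-7 + F)) = 8 + 4*(-312 + F)/(-7 + F))
c = 33723 (c = -(-10504 - 23219) = -1*(-33723) = 33723)
M(-22/(-72) + 139/(-126))/c = (4*(-326 + 3*(-22/(-72) + 139/(-126)))/(-7 + (-22/(-72) + 139/(-126))))/33723 = (4*(-326 + 3*(-22*(-1/72) + 139*(-1/126)))/(-7 + (-22*(-1/72) + 139*(-1/126))))*(1/33723) = (4*(-326 + 3*(11/36 - 139/126))/(-7 + (11/36 - 139/126)))*(1/33723) = (4*(-326 + 3*(-67/84))/(-7 - 67/84))*(1/33723) = (4*(-326 - 67/28)/(-655/84))*(1/33723) = (4*(-84/655)*(-9195/28))*(1/33723) = (22068/131)*(1/33723) = 2452/490857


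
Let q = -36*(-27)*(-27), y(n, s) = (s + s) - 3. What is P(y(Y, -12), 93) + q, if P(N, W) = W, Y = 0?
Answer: -26151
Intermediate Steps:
y(n, s) = -3 + 2*s (y(n, s) = 2*s - 3 = -3 + 2*s)
q = -26244 (q = 972*(-27) = -26244)
P(y(Y, -12), 93) + q = 93 - 26244 = -26151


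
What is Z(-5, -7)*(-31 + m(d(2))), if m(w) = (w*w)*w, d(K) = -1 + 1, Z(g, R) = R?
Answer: 217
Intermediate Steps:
d(K) = 0
m(w) = w**3 (m(w) = w**2*w = w**3)
Z(-5, -7)*(-31 + m(d(2))) = -7*(-31 + 0**3) = -7*(-31 + 0) = -7*(-31) = 217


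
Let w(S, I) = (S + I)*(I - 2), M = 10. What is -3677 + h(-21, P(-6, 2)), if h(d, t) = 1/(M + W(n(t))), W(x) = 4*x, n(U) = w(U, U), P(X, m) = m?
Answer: -36769/10 ≈ -3676.9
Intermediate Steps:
w(S, I) = (-2 + I)*(I + S) (w(S, I) = (I + S)*(-2 + I) = (-2 + I)*(I + S))
n(U) = -4*U + 2*U**2 (n(U) = U**2 - 2*U - 2*U + U*U = U**2 - 2*U - 2*U + U**2 = -4*U + 2*U**2)
h(d, t) = 1/(10 + 8*t*(-2 + t)) (h(d, t) = 1/(10 + 4*(2*t*(-2 + t))) = 1/(10 + 8*t*(-2 + t)))
-3677 + h(-21, P(-6, 2)) = -3677 + 1/(2*(5 - 8*2 + 4*2**2)) = -3677 + 1/(2*(5 - 16 + 4*4)) = -3677 + 1/(2*(5 - 16 + 16)) = -3677 + (1/2)/5 = -3677 + (1/2)*(1/5) = -3677 + 1/10 = -36769/10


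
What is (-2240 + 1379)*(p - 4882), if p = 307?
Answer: 3939075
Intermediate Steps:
(-2240 + 1379)*(p - 4882) = (-2240 + 1379)*(307 - 4882) = -861*(-4575) = 3939075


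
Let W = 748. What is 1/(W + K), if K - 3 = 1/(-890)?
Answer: 890/668389 ≈ 0.0013316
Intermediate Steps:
K = 2669/890 (K = 3 + 1/(-890) = 3 - 1/890 = 2669/890 ≈ 2.9989)
1/(W + K) = 1/(748 + 2669/890) = 1/(668389/890) = 890/668389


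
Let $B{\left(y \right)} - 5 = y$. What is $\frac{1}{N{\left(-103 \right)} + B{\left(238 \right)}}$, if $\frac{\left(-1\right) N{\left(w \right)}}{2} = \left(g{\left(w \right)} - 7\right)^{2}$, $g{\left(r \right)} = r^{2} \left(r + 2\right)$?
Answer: $- \frac{1}{2296293076269} \approx -4.3548 \cdot 10^{-13}$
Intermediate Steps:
$B{\left(y \right)} = 5 + y$
$g{\left(r \right)} = r^{2} \left(2 + r\right)$
$N{\left(w \right)} = - 2 \left(-7 + w^{2} \left(2 + w\right)\right)^{2}$ ($N{\left(w \right)} = - 2 \left(w^{2} \left(2 + w\right) - 7\right)^{2} = - 2 \left(-7 + w^{2} \left(2 + w\right)\right)^{2}$)
$\frac{1}{N{\left(-103 \right)} + B{\left(238 \right)}} = \frac{1}{- 2 \left(-7 + \left(-103\right)^{2} \left(2 - 103\right)\right)^{2} + \left(5 + 238\right)} = \frac{1}{- 2 \left(-7 + 10609 \left(-101\right)\right)^{2} + 243} = \frac{1}{- 2 \left(-7 - 1071509\right)^{2} + 243} = \frac{1}{- 2 \left(-1071516\right)^{2} + 243} = \frac{1}{\left(-2\right) 1148146538256 + 243} = \frac{1}{-2296293076512 + 243} = \frac{1}{-2296293076269} = - \frac{1}{2296293076269}$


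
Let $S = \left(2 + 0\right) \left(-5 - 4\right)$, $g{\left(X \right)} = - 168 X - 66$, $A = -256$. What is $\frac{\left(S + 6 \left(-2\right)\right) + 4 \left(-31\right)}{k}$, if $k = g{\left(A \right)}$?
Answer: $- \frac{77}{21471} \approx -0.0035862$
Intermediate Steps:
$g{\left(X \right)} = -66 - 168 X$
$S = -18$ ($S = 2 \left(-9\right) = -18$)
$k = 42942$ ($k = -66 - -43008 = -66 + 43008 = 42942$)
$\frac{\left(S + 6 \left(-2\right)\right) + 4 \left(-31\right)}{k} = \frac{\left(-18 + 6 \left(-2\right)\right) + 4 \left(-31\right)}{42942} = \left(\left(-18 - 12\right) - 124\right) \frac{1}{42942} = \left(-30 - 124\right) \frac{1}{42942} = \left(-154\right) \frac{1}{42942} = - \frac{77}{21471}$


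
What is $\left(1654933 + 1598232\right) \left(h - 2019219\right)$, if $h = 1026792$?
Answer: $-3228528781455$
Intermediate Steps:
$\left(1654933 + 1598232\right) \left(h - 2019219\right) = \left(1654933 + 1598232\right) \left(1026792 - 2019219\right) = 3253165 \left(-992427\right) = -3228528781455$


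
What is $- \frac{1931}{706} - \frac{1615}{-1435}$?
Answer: $- \frac{326159}{202622} \approx -1.6097$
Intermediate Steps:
$- \frac{1931}{706} - \frac{1615}{-1435} = \left(-1931\right) \frac{1}{706} - - \frac{323}{287} = - \frac{1931}{706} + \frac{323}{287} = - \frac{326159}{202622}$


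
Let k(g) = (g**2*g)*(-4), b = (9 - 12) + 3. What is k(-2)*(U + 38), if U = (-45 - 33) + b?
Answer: -1280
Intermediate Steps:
b = 0 (b = -3 + 3 = 0)
k(g) = -4*g**3 (k(g) = g**3*(-4) = -4*g**3)
U = -78 (U = (-45 - 33) + 0 = -78 + 0 = -78)
k(-2)*(U + 38) = (-4*(-2)**3)*(-78 + 38) = -4*(-8)*(-40) = 32*(-40) = -1280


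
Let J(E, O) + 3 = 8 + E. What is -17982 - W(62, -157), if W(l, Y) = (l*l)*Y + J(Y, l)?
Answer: 585678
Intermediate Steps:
J(E, O) = 5 + E (J(E, O) = -3 + (8 + E) = 5 + E)
W(l, Y) = 5 + Y + Y*l**2 (W(l, Y) = (l*l)*Y + (5 + Y) = l**2*Y + (5 + Y) = Y*l**2 + (5 + Y) = 5 + Y + Y*l**2)
-17982 - W(62, -157) = -17982 - (5 - 157 - 157*62**2) = -17982 - (5 - 157 - 157*3844) = -17982 - (5 - 157 - 603508) = -17982 - 1*(-603660) = -17982 + 603660 = 585678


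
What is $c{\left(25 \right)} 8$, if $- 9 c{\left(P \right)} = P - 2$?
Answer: $- \frac{184}{9} \approx -20.444$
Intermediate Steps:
$c{\left(P \right)} = \frac{2}{9} - \frac{P}{9}$ ($c{\left(P \right)} = - \frac{P - 2}{9} = - \frac{-2 + P}{9} = \frac{2}{9} - \frac{P}{9}$)
$c{\left(25 \right)} 8 = \left(\frac{2}{9} - \frac{25}{9}\right) 8 = \left(- \frac{23}{9}\right) 8 = - \frac{184}{9}$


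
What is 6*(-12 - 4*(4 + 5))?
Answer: -288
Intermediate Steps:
6*(-12 - 4*(4 + 5)) = 6*(-12 - 4*9) = 6*(-12 - 36) = 6*(-48) = -288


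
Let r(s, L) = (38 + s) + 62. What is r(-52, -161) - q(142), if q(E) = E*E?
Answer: -20116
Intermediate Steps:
r(s, L) = 100 + s
q(E) = E²
r(-52, -161) - q(142) = (100 - 52) - 1*142² = 48 - 1*20164 = 48 - 20164 = -20116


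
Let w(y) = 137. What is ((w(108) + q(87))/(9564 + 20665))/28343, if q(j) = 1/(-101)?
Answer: 13836/86534835247 ≈ 1.5989e-7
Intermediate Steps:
q(j) = -1/101
((w(108) + q(87))/(9564 + 20665))/28343 = ((137 - 1/101)/(9564 + 20665))/28343 = ((13836/101)/30229)*(1/28343) = ((13836/101)*(1/30229))*(1/28343) = (13836/3053129)*(1/28343) = 13836/86534835247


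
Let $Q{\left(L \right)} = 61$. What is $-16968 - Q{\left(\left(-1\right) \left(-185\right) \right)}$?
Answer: $-17029$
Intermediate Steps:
$-16968 - Q{\left(\left(-1\right) \left(-185\right) \right)} = -16968 - 61 = -17029$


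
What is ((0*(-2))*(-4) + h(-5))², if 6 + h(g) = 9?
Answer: 9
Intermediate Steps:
h(g) = 3 (h(g) = -6 + 9 = 3)
((0*(-2))*(-4) + h(-5))² = ((0*(-2))*(-4) + 3)² = (0*(-4) + 3)² = (0 + 3)² = 3² = 9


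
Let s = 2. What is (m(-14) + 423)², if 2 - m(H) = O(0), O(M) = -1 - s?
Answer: 183184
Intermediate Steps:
O(M) = -3 (O(M) = -1 - 1*2 = -1 - 2 = -3)
m(H) = 5 (m(H) = 2 - 1*(-3) = 2 + 3 = 5)
(m(-14) + 423)² = (5 + 423)² = 428² = 183184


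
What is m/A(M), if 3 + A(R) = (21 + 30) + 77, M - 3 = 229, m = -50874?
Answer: -50874/125 ≈ -406.99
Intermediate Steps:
M = 232 (M = 3 + 229 = 232)
A(R) = 125 (A(R) = -3 + ((21 + 30) + 77) = -3 + (51 + 77) = -3 + 128 = 125)
m/A(M) = -50874/125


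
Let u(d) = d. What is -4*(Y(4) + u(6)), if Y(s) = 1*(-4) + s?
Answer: -24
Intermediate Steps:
Y(s) = -4 + s
-4*(Y(4) + u(6)) = -4*((-4 + 4) + 6) = -4*(0 + 6) = -4*6 = -24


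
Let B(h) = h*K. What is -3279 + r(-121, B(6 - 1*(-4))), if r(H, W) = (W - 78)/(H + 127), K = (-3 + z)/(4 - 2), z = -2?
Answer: -19777/6 ≈ -3296.2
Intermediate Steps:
K = -5/2 (K = (-3 - 2)/(4 - 2) = -5/2 ≈ -2.5000)
B(h) = -5*h/2 (B(h) = h*(-5/2) = -5*h/2)
r(H, W) = (-78 + W)/(127 + H)
-3279 + r(-121, B(6 - 1*(-4))) = -3279 + (-78 - 5*(6 - 1*(-4))/2)/(127 - 121) = -3279 + (-78 - 5*(6 + 4)/2)/6 = -3279 + (-78 - 5/2*10)/6 = -3279 + (-78 - 25)/6 = -3279 + (1/6)*(-103) = -3279 - 103/6 = -19777/6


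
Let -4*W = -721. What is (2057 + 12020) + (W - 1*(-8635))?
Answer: 91569/4 ≈ 22892.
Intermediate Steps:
W = 721/4 (W = -¼*(-721) = 721/4 ≈ 180.25)
(2057 + 12020) + (W - 1*(-8635)) = (2057 + 12020) + (721/4 - 1*(-8635)) = 14077 + (721/4 + 8635) = 14077 + 35261/4 = 91569/4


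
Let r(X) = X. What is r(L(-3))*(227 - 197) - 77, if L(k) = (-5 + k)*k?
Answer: 643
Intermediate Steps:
L(k) = k*(-5 + k)
r(L(-3))*(227 - 197) - 77 = (-3*(-5 - 3))*(227 - 197) - 77 = -3*(-8)*30 - 77 = 24*30 - 77 = 720 - 77 = 643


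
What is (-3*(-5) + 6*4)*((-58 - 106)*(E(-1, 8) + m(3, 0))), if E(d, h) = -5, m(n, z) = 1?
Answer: 25584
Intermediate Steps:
(-3*(-5) + 6*4)*((-58 - 106)*(E(-1, 8) + m(3, 0))) = (-3*(-5) + 6*4)*((-58 - 106)*(-5 + 1)) = (15 + 24)*(-164*(-4)) = 39*656 = 25584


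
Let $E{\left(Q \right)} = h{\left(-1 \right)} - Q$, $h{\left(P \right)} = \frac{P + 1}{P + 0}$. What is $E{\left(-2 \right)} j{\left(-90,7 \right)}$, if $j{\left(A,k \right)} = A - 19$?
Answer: $-218$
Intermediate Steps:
$j{\left(A,k \right)} = -19 + A$
$h{\left(P \right)} = \frac{1 + P}{P}$
$E{\left(Q \right)} = - Q$ ($E{\left(Q \right)} = \frac{1 - 1}{-1} - Q = \left(-1\right) 0 - Q = 0 - Q = - Q$)
$E{\left(-2 \right)} j{\left(-90,7 \right)} = \left(-1\right) \left(-2\right) \left(-19 - 90\right) = 2 \left(-109\right) = -218$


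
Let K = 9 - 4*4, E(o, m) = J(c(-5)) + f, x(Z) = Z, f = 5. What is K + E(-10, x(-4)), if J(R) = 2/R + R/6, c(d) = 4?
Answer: -5/6 ≈ -0.83333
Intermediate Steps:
J(R) = 2/R + R/6 (J(R) = 2/R + R*(1/6) = 2/R + R/6)
E(o, m) = 37/6 (E(o, m) = (2/4 + (1/6)*4) + 5 = (2*(1/4) + 2/3) + 5 = (1/2 + 2/3) + 5 = 7/6 + 5 = 37/6)
K = -7 (K = 9 - 16 = -7)
K + E(-10, x(-4)) = -7 + 37/6 = -5/6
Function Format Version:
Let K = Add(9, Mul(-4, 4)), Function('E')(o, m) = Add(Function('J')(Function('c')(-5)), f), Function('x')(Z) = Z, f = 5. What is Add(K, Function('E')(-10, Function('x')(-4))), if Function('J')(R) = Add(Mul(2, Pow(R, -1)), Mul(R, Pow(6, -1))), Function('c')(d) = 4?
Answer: Rational(-5, 6) ≈ -0.83333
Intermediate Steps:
Function('J')(R) = Add(Mul(2, Pow(R, -1)), Mul(Rational(1, 6), R)) (Function('J')(R) = Add(Mul(2, Pow(R, -1)), Mul(R, Rational(1, 6))) = Add(Mul(2, Pow(R, -1)), Mul(Rational(1, 6), R)))
Function('E')(o, m) = Rational(37, 6) (Function('E')(o, m) = Add(Add(Mul(2, Pow(4, -1)), Mul(Rational(1, 6), 4)), 5) = Add(Add(Mul(2, Rational(1, 4)), Rational(2, 3)), 5) = Add(Add(Rational(1, 2), Rational(2, 3)), 5) = Add(Rational(7, 6), 5) = Rational(37, 6))
K = -7 (K = Add(9, -16) = -7)
Add(K, Function('E')(-10, Function('x')(-4))) = Add(-7, Rational(37, 6)) = Rational(-5, 6)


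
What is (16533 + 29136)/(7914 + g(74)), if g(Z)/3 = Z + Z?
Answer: 15223/2786 ≈ 5.4641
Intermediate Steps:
g(Z) = 6*Z (g(Z) = 3*(Z + Z) = 3*(2*Z) = 6*Z)
(16533 + 29136)/(7914 + g(74)) = (16533 + 29136)/(7914 + 6*74) = 45669/(7914 + 444) = 45669/8358 = 45669*(1/8358) = 15223/2786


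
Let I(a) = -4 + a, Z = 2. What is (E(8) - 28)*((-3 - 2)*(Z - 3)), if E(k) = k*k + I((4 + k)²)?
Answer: 880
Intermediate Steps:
E(k) = -4 + k² + (4 + k)² (E(k) = k*k + (-4 + (4 + k)²) = k² + (-4 + (4 + k)²) = -4 + k² + (4 + k)²)
(E(8) - 28)*((-3 - 2)*(Z - 3)) = ((-4 + 8² + (4 + 8)²) - 28)*((-3 - 2)*(2 - 3)) = ((-4 + 64 + 12²) - 28)*(-5*(-1)) = ((-4 + 64 + 144) - 28)*5 = (204 - 28)*5 = 176*5 = 880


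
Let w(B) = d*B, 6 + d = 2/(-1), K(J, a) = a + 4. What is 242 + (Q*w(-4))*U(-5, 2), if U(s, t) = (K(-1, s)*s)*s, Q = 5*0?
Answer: 242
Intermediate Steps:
K(J, a) = 4 + a
d = -8 (d = -6 + 2/(-1) = -6 + 2*(-1) = -6 - 2 = -8)
Q = 0
U(s, t) = s²*(4 + s) (U(s, t) = ((4 + s)*s)*s = (s*(4 + s))*s = s²*(4 + s))
w(B) = -8*B
242 + (Q*w(-4))*U(-5, 2) = 242 + (0*(-8*(-4)))*((-5)²*(4 - 5)) = 242 + (0*32)*(25*(-1)) = 242 + 0*(-25) = 242 + 0 = 242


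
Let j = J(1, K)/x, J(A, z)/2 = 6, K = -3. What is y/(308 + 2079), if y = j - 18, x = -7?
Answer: -138/16709 ≈ -0.0082590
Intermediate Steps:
J(A, z) = 12 (J(A, z) = 2*6 = 12)
j = -12/7 (j = 12/(-7) = 12*(-1/7) = -12/7 ≈ -1.7143)
y = -138/7 (y = -12/7 - 18 = -138/7 ≈ -19.714)
y/(308 + 2079) = -138/(7*(308 + 2079)) = -138/7/2387 = -138/7*1/2387 = -138/16709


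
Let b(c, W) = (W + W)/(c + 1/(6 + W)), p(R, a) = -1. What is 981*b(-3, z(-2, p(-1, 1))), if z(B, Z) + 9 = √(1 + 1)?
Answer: 213858/41 - 32373*√2/41 ≈ 4099.4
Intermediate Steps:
z(B, Z) = -9 + √2 (z(B, Z) = -9 + √(1 + 1) = -9 + √2)
b(c, W) = 2*W/(c + 1/(6 + W)) (b(c, W) = (2*W)/(c + 1/(6 + W)) = 2*W/(c + 1/(6 + W)))
981*b(-3, z(-2, p(-1, 1))) = 981*(2*(-9 + √2)*(6 + (-9 + √2))/(1 + 6*(-3) + (-9 + √2)*(-3))) = 981*(2*(-9 + √2)*(-3 + √2)/(1 - 18 + (27 - 3*√2))) = 981*(2*(-9 + √2)*(-3 + √2)/(10 - 3*√2)) = 1962*(-9 + √2)*(-3 + √2)/(10 - 3*√2)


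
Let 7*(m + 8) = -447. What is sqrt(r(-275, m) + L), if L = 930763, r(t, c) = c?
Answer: sqrt(45603866)/7 ≈ 964.72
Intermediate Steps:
m = -503/7 (m = -8 + (1/7)*(-447) = -8 - 447/7 = -503/7 ≈ -71.857)
sqrt(r(-275, m) + L) = sqrt(-503/7 + 930763) = sqrt(6514838/7) = sqrt(45603866)/7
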